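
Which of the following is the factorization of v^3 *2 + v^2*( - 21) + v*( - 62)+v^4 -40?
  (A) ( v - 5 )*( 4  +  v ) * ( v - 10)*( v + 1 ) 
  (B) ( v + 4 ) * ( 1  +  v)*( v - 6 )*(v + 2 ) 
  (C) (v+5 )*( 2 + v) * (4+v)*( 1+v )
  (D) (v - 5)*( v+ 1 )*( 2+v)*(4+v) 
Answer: D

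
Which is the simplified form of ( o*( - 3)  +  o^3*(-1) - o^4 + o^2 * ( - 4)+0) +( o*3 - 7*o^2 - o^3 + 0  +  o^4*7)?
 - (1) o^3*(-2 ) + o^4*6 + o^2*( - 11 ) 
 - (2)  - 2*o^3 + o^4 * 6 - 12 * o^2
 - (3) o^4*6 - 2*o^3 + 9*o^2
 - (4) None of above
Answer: 1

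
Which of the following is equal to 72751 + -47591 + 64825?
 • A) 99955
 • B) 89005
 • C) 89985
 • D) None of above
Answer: C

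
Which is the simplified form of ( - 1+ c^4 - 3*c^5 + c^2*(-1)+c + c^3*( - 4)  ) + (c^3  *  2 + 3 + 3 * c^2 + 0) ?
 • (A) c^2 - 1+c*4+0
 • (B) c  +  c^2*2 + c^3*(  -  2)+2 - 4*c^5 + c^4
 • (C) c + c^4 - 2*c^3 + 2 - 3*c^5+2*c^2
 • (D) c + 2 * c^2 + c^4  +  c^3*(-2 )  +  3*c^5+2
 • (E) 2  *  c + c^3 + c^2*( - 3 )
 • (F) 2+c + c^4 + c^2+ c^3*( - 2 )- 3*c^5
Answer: C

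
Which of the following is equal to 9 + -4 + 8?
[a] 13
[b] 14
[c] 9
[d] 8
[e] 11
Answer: a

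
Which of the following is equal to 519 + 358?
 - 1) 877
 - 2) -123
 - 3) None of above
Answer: 1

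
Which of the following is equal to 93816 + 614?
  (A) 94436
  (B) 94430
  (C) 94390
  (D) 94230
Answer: B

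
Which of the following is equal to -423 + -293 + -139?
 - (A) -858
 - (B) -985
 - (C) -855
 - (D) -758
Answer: C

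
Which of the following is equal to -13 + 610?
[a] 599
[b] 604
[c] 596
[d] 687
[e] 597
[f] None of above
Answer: e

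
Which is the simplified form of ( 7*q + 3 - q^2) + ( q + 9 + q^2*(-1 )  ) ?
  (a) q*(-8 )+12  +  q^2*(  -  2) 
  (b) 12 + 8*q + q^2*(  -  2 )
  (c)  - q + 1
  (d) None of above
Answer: b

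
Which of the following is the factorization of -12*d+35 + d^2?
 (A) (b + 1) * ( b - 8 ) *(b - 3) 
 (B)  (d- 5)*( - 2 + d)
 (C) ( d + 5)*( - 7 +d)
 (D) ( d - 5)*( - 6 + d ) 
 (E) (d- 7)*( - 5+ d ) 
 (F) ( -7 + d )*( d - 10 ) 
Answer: E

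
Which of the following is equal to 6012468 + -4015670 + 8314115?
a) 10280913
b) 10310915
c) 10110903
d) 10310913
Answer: d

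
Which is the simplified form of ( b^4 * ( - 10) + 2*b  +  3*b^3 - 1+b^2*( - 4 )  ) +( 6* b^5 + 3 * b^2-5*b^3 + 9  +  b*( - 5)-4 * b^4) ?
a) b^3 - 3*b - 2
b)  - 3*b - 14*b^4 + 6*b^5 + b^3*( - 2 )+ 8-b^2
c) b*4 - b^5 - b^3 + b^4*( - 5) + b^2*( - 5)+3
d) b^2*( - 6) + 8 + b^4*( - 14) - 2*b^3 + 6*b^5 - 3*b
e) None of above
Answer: b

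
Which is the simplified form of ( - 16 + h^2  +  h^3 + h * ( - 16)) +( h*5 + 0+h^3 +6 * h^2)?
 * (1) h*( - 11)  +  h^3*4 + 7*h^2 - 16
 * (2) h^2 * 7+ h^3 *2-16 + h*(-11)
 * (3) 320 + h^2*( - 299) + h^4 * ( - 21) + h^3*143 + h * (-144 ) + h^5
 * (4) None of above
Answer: 2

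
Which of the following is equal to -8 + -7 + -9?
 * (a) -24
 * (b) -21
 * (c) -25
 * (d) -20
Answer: a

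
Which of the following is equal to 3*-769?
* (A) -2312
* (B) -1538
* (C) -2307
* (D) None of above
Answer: C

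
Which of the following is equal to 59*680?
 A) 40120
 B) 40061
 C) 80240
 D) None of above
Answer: A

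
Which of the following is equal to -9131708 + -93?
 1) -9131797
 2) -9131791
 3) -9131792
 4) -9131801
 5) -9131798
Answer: 4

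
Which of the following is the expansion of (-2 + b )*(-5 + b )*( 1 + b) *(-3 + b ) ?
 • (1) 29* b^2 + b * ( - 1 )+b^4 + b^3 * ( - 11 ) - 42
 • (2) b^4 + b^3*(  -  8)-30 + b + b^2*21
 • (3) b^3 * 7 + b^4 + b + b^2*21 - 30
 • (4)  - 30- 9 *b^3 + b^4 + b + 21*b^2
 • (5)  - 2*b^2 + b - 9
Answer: 4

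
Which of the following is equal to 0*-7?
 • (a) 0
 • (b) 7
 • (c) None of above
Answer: a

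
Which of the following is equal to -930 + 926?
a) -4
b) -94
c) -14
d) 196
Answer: a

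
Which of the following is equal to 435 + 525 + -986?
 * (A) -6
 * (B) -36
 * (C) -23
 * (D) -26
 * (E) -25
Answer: D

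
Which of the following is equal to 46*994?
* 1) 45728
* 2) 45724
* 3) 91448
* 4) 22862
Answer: 2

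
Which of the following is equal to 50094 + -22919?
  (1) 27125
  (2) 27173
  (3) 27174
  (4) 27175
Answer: 4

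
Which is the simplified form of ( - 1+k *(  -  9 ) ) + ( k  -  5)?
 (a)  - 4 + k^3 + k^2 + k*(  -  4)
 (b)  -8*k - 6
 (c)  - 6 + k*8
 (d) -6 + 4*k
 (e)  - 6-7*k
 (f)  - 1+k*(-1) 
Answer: b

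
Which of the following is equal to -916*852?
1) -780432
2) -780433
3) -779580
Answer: 1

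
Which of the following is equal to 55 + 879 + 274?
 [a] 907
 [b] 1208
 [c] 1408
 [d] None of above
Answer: b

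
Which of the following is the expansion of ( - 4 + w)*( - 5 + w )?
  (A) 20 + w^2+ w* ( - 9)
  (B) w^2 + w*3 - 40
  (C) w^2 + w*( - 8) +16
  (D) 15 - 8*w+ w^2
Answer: A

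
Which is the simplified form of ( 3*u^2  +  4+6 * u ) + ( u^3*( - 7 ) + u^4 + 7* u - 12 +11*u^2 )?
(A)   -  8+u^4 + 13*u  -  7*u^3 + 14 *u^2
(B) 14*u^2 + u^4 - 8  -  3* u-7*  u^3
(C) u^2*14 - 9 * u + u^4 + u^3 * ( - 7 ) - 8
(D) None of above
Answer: A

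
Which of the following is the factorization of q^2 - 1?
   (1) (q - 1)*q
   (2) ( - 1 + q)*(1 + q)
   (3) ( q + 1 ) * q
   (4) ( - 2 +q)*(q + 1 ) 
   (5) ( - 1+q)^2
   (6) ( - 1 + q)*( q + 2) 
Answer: 2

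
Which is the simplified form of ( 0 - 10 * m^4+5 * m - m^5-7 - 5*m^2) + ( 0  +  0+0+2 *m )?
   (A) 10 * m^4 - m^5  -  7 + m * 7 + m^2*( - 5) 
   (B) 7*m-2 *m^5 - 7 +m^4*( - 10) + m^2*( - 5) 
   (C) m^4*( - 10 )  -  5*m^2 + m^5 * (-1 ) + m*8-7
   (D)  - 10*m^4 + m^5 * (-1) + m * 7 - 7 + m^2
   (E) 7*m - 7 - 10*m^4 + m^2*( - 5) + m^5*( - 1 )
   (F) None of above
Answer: E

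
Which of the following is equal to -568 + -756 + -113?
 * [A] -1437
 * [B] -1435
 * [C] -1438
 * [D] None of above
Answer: A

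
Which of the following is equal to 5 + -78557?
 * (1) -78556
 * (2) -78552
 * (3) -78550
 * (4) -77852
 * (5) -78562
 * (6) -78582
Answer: 2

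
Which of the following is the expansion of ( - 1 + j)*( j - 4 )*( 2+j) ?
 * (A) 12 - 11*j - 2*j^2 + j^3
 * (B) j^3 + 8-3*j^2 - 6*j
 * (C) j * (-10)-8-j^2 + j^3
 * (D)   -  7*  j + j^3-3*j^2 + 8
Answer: B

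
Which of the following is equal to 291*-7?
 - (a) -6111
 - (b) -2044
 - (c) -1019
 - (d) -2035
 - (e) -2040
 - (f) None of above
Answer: f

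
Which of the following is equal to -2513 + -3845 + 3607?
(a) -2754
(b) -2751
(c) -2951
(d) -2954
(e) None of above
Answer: b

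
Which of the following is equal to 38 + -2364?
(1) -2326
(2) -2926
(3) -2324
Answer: 1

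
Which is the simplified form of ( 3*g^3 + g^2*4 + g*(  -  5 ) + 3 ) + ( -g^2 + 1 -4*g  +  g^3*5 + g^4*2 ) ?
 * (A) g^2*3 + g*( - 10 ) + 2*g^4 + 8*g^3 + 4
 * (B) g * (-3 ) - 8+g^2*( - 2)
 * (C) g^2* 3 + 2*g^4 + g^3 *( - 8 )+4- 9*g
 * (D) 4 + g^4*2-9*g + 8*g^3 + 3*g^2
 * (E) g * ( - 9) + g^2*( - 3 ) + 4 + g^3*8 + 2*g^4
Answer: D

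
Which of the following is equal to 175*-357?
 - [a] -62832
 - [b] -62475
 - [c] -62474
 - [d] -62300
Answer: b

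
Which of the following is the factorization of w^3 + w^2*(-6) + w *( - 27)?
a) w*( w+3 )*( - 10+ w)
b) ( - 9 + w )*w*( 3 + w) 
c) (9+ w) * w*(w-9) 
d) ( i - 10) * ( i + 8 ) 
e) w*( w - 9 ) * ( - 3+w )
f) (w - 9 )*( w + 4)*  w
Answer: b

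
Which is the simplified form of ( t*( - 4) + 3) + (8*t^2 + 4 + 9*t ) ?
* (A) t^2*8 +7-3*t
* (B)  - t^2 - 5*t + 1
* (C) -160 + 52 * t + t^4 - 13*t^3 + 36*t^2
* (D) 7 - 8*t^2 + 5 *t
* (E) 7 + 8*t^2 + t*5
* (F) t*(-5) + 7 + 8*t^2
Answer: E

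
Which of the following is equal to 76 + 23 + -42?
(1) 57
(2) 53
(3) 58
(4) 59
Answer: 1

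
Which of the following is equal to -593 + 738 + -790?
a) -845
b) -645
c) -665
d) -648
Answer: b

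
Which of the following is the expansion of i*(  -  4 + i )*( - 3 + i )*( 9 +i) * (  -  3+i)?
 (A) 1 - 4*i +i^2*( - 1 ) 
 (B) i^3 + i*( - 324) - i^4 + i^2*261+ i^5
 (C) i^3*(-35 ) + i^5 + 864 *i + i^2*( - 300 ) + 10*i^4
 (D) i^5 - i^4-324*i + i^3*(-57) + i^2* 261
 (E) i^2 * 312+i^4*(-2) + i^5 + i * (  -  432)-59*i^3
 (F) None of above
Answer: D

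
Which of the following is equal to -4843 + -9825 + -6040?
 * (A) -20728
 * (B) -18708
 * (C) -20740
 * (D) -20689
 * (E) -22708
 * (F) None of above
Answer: F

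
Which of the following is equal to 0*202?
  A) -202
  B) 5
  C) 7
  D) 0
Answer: D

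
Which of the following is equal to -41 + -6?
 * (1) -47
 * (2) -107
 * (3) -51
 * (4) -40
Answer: 1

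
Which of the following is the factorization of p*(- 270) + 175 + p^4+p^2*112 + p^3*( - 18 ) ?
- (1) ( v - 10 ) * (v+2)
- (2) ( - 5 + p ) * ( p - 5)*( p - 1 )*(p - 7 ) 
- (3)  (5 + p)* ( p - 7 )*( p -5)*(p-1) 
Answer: 2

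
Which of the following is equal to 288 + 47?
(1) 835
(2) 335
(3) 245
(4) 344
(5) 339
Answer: 2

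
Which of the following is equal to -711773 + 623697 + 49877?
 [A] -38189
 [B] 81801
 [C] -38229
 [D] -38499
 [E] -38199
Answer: E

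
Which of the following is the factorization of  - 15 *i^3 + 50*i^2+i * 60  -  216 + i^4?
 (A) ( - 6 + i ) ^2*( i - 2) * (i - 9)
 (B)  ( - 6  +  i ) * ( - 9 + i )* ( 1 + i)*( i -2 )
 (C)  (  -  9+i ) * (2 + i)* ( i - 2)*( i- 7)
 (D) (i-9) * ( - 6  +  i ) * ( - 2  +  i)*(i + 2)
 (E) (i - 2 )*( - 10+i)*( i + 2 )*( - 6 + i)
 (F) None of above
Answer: D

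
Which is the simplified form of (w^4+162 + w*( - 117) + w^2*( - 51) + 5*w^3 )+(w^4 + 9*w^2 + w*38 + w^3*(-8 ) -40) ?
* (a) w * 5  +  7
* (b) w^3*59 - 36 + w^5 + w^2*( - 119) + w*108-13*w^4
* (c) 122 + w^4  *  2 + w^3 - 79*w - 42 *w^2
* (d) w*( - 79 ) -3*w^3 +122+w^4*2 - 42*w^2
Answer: d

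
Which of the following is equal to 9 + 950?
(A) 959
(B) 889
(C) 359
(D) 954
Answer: A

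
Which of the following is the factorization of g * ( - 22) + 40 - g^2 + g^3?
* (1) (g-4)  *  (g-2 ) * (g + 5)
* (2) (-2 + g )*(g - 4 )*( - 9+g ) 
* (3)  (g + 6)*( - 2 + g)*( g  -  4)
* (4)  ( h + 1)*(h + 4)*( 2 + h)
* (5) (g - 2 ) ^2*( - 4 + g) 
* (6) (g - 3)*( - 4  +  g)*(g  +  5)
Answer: 1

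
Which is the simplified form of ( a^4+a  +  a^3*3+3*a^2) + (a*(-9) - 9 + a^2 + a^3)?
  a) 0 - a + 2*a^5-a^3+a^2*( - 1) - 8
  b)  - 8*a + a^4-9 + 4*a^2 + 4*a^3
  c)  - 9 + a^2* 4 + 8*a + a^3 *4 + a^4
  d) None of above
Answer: b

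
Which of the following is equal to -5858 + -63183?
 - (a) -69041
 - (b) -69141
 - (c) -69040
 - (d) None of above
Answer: a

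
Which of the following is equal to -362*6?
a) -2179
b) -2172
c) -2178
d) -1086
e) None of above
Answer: b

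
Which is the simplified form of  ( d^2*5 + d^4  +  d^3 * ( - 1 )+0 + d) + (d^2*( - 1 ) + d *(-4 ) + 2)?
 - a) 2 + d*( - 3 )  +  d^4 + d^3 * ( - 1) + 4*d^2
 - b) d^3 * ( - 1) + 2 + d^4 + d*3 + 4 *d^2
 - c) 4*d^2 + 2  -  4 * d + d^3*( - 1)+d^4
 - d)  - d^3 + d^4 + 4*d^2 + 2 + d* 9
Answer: a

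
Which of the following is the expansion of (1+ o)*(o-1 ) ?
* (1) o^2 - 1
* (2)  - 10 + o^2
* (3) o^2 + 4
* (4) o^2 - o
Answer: 1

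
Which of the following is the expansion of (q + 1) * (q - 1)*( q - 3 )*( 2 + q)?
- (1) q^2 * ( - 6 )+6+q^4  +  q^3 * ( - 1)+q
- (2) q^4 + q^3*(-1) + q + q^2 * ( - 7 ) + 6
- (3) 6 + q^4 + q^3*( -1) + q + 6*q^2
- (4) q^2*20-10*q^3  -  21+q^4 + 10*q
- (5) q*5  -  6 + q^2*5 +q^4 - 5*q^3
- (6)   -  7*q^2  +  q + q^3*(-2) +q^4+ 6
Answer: 2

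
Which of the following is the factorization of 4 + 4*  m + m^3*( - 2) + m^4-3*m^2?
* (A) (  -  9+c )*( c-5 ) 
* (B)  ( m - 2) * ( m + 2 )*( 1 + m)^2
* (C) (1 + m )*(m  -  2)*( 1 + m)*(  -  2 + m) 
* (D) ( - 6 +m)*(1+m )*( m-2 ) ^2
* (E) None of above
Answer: C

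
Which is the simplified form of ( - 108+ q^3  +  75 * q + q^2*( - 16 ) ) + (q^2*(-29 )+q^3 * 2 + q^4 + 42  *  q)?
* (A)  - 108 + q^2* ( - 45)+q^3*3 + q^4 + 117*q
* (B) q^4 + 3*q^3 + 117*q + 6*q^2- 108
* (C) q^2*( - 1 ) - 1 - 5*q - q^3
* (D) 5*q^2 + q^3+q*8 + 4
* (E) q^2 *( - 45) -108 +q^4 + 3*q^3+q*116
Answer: A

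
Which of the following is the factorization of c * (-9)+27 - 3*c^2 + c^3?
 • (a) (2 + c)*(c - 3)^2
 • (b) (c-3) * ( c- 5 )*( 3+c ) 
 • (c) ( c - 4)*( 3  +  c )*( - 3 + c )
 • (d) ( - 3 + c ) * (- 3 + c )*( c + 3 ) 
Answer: d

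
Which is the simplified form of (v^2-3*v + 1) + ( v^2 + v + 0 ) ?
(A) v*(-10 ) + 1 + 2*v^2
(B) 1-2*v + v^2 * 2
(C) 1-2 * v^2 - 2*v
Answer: B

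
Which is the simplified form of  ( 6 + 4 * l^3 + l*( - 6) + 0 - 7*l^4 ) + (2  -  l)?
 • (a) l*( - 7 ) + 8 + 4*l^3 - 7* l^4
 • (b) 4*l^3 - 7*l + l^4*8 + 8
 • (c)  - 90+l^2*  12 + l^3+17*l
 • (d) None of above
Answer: a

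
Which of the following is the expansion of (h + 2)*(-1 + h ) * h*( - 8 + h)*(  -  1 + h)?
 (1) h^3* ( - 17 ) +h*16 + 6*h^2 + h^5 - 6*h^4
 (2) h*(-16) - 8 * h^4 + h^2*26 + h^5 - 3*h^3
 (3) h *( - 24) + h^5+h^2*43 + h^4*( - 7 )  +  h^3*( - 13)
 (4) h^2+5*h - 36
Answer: 2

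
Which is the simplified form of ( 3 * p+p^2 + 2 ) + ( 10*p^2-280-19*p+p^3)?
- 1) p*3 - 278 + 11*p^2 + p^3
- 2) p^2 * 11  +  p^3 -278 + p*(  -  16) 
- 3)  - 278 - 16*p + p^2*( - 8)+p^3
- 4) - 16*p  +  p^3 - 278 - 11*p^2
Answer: 2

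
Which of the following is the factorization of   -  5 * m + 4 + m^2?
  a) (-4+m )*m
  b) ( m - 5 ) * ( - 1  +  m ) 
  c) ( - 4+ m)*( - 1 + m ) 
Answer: c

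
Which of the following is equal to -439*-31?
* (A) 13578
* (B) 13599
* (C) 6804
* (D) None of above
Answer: D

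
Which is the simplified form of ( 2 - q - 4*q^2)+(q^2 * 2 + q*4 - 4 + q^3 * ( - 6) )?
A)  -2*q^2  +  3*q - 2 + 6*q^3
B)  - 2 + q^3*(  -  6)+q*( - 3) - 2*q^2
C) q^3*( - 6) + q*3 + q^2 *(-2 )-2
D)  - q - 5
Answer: C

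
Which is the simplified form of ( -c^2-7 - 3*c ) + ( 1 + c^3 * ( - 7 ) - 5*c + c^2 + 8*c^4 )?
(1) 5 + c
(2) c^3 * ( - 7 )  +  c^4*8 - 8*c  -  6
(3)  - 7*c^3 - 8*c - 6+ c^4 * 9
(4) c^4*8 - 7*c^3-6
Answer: 2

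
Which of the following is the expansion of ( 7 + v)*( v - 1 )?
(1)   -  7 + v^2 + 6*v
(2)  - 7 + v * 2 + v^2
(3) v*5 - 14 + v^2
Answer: 1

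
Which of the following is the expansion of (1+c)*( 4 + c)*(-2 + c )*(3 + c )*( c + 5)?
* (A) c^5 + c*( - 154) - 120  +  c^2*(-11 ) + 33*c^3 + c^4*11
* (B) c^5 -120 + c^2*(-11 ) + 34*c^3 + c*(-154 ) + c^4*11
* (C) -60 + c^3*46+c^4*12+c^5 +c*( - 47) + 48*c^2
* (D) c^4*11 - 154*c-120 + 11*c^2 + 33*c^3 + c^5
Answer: A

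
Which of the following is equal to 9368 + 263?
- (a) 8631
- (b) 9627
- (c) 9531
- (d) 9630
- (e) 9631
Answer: e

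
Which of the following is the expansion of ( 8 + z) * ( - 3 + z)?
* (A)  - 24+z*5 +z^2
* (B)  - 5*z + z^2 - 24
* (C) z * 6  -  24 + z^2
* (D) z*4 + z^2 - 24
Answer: A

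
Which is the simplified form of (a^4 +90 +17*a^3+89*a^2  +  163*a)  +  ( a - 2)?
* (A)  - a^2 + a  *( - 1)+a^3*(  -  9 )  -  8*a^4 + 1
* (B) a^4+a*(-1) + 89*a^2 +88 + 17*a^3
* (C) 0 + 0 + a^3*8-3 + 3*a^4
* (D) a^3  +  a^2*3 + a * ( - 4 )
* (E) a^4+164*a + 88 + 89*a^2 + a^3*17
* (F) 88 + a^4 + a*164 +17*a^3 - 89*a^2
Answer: E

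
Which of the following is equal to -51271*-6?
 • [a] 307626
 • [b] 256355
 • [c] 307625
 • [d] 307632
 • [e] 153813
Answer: a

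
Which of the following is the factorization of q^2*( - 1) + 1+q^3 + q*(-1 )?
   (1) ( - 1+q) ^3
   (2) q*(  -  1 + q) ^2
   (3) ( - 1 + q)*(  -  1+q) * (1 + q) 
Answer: 3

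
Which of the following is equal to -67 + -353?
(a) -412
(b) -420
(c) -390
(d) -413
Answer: b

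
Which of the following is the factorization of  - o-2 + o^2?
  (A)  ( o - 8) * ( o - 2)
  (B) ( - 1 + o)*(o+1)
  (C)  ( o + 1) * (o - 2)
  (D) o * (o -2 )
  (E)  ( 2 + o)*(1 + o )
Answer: C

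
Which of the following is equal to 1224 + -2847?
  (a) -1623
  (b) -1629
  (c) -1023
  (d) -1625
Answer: a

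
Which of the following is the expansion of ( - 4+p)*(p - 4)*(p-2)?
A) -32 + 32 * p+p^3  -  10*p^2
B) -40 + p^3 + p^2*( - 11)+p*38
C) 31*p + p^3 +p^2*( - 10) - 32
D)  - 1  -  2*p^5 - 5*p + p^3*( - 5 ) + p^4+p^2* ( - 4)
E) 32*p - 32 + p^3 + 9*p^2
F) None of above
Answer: A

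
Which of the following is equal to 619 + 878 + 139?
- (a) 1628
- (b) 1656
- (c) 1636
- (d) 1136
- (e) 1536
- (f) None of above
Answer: c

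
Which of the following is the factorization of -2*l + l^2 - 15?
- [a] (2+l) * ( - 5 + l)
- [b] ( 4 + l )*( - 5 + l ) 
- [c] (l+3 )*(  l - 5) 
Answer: c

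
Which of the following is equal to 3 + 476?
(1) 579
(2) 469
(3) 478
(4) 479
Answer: 4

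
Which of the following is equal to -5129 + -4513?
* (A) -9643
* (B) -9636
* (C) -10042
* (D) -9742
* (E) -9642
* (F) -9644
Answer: E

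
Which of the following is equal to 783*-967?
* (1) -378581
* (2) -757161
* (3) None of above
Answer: 2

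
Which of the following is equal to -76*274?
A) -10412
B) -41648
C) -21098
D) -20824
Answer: D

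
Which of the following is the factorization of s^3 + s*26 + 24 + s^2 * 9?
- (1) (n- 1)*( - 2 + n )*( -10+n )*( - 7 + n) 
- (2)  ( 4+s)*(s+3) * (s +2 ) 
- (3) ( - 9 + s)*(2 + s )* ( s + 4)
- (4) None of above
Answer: 2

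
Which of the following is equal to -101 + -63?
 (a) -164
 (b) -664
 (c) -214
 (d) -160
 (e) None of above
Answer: a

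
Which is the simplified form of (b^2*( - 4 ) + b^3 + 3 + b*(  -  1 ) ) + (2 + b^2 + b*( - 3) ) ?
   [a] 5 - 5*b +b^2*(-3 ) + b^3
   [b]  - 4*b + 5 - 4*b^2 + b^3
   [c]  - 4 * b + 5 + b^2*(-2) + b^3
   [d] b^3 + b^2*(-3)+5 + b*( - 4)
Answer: d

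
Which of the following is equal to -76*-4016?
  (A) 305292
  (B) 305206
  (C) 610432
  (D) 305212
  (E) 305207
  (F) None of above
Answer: F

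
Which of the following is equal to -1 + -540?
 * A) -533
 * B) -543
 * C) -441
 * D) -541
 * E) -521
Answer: D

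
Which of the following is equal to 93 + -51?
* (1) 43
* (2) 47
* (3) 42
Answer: 3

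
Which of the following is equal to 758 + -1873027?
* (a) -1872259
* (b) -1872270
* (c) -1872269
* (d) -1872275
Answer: c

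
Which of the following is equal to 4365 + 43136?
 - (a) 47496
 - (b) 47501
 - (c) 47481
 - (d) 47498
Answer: b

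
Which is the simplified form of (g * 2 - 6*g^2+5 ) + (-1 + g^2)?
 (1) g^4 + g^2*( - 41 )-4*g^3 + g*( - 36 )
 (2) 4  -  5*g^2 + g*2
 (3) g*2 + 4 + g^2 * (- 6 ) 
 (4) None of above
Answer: 2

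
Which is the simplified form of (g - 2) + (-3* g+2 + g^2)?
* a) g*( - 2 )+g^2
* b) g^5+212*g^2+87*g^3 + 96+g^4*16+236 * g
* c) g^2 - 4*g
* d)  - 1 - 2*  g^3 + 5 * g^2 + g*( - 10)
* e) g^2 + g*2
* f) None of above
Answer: a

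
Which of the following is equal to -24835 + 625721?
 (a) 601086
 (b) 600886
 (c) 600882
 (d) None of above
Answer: b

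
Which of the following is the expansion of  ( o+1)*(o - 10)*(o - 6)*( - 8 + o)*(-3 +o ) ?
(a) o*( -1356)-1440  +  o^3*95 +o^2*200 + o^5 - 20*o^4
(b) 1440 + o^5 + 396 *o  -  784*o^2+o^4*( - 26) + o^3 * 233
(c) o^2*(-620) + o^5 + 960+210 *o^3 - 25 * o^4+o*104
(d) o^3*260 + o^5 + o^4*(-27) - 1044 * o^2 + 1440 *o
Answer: b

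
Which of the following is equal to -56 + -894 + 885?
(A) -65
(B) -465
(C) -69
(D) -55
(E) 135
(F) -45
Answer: A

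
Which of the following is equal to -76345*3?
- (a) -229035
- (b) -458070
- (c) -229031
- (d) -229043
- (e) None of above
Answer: a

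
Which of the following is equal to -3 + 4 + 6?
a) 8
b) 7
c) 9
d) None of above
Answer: b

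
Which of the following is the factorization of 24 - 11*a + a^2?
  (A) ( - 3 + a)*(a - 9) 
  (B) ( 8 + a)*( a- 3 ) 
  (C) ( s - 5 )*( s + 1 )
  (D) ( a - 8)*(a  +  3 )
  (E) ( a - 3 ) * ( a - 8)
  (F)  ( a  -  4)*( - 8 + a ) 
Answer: E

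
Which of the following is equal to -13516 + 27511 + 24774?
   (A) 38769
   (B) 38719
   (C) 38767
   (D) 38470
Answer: A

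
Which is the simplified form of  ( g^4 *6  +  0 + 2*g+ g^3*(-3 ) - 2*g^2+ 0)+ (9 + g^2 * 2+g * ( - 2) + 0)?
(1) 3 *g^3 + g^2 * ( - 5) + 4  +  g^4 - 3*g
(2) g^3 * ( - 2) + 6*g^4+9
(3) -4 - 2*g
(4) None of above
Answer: 4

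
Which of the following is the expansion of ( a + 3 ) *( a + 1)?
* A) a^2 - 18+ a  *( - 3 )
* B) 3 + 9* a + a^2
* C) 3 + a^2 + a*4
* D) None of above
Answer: C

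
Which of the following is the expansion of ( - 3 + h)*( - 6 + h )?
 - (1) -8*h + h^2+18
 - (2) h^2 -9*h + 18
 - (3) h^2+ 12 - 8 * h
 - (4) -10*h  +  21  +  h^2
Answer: 2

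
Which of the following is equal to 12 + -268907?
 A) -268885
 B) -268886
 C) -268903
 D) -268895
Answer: D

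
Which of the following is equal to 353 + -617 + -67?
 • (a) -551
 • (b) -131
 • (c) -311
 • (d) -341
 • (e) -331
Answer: e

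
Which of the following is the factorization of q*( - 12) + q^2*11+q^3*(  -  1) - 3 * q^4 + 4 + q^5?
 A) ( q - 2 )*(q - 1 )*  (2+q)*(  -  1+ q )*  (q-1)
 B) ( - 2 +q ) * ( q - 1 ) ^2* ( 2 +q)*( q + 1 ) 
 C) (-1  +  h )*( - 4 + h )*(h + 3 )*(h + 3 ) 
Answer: A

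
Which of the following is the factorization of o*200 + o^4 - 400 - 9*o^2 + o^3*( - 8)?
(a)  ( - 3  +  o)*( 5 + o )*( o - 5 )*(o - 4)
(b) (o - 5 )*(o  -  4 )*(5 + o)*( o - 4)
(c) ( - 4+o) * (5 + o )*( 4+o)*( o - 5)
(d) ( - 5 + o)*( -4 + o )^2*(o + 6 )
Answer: b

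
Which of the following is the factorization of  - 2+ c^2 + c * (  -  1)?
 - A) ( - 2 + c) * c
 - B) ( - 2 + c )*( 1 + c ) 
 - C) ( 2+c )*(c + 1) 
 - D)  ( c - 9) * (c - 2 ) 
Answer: B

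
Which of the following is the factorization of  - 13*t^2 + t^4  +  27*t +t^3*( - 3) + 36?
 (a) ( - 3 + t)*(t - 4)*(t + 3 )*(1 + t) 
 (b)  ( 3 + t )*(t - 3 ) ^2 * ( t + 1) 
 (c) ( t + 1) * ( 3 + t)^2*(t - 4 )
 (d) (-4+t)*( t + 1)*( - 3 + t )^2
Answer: a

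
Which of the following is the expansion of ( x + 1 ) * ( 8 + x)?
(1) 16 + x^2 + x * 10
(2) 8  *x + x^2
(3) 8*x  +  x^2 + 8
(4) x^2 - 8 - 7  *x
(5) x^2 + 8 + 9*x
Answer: 5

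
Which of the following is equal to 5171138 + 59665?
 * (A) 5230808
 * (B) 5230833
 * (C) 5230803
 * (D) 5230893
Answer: C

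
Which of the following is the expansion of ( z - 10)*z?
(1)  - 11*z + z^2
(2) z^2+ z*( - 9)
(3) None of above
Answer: 3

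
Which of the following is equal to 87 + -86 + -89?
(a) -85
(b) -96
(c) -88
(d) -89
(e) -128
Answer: c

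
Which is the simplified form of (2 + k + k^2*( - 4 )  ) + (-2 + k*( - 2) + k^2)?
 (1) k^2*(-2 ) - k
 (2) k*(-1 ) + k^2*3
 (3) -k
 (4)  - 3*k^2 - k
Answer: 4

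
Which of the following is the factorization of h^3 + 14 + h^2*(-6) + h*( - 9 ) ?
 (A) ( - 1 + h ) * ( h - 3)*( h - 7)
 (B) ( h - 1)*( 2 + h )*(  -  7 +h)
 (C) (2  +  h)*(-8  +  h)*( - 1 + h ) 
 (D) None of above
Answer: B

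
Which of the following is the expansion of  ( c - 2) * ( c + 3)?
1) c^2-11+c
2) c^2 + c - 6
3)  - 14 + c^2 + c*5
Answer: 2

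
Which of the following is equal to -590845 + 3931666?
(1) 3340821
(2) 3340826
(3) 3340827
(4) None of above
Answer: 1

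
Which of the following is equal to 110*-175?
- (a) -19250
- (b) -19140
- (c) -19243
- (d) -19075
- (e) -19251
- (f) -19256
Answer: a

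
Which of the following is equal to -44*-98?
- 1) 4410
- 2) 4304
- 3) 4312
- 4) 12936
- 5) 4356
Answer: 3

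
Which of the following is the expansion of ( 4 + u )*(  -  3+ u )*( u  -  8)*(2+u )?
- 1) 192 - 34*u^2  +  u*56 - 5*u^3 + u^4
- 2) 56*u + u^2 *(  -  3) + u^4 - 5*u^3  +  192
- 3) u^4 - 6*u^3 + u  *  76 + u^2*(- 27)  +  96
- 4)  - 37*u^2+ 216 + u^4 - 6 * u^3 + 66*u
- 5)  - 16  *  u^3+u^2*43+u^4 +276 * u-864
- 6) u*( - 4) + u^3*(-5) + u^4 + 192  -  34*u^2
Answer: 1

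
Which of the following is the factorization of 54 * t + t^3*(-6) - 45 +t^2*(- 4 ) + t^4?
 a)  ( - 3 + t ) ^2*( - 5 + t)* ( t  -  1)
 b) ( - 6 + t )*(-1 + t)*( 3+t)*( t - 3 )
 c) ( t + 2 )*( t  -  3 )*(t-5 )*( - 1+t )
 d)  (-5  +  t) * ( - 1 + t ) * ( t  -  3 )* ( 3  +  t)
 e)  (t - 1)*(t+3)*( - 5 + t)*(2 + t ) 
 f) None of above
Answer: d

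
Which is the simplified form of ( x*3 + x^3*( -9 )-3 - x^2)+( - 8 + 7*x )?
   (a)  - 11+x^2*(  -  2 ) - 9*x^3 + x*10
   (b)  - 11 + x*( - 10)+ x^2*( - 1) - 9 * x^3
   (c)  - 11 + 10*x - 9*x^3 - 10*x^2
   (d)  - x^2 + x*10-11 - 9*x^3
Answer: d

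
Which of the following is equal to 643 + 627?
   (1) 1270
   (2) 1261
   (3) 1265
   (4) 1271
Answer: 1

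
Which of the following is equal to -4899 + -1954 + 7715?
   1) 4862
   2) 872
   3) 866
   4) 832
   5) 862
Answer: 5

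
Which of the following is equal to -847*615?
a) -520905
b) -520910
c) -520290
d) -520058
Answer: a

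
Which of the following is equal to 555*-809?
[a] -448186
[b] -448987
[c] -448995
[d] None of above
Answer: c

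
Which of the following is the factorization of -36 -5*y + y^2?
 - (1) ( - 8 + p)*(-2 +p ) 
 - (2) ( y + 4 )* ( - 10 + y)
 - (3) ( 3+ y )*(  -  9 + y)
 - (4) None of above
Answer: 4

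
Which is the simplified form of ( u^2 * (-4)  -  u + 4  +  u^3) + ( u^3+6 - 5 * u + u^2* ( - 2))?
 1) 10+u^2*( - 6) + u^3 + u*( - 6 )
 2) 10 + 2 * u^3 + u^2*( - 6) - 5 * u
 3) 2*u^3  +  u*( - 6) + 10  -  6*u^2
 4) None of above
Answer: 3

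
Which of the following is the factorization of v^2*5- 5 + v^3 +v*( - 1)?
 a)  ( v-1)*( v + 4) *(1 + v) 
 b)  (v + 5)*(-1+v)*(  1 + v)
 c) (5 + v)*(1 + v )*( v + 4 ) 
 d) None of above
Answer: b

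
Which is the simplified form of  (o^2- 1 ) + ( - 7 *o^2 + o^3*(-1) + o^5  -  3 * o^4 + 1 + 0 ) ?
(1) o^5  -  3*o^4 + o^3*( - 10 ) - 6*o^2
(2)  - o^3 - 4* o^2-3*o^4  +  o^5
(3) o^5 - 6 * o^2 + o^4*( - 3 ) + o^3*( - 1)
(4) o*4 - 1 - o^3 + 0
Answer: 3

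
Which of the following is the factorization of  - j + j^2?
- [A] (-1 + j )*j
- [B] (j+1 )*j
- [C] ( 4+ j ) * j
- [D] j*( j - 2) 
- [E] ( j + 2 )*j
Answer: A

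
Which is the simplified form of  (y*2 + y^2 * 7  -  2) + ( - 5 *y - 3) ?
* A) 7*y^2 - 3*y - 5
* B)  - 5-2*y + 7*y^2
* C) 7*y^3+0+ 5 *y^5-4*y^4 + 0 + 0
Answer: A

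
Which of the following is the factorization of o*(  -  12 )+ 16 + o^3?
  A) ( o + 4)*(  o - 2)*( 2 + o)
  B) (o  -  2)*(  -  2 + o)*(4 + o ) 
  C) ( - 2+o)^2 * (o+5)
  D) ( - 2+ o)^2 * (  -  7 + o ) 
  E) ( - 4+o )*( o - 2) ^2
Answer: B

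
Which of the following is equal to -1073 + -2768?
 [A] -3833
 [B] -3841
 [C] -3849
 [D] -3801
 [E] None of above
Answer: B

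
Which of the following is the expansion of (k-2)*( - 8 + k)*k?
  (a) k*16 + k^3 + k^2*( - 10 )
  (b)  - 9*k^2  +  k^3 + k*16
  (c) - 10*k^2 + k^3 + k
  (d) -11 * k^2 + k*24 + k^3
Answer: a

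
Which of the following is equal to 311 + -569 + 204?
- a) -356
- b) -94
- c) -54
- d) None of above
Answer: c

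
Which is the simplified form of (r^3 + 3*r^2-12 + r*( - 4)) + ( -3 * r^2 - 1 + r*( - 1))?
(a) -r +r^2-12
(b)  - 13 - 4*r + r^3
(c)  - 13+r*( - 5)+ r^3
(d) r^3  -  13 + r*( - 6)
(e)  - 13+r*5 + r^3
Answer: c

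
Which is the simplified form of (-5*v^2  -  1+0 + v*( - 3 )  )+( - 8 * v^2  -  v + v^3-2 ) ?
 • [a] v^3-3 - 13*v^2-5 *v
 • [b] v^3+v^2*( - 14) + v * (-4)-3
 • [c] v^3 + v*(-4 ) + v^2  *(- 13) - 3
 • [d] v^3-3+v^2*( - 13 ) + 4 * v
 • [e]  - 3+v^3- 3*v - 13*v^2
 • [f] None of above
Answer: c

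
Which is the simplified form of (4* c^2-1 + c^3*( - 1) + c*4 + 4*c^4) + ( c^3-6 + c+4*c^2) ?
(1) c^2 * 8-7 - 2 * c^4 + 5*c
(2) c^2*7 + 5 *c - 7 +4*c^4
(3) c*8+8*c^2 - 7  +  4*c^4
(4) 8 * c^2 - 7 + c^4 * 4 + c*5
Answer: 4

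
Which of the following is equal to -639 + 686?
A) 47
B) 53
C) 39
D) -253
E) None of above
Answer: A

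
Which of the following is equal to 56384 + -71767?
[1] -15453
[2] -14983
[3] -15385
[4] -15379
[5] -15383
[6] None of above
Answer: 5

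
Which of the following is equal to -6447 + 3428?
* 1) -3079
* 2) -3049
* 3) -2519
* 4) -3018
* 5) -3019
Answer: 5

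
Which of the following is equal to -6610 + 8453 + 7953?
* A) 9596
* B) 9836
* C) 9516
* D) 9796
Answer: D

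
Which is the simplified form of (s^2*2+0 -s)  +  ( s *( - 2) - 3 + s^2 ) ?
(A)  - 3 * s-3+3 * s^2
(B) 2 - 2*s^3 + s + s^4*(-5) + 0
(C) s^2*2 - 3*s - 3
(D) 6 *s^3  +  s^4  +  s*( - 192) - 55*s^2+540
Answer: A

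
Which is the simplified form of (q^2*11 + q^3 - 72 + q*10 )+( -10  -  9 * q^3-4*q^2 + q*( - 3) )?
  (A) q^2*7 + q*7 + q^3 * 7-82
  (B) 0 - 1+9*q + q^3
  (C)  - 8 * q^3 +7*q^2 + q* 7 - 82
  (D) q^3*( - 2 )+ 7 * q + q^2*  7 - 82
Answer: C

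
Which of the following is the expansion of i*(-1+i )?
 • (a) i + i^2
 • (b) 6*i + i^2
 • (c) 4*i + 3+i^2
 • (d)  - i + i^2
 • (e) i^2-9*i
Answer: d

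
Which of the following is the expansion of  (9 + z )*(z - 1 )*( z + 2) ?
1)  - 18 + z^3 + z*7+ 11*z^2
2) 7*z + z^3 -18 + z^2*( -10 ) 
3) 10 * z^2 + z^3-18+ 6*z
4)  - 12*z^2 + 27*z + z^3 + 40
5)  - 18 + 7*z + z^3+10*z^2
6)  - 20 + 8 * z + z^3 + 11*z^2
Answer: 5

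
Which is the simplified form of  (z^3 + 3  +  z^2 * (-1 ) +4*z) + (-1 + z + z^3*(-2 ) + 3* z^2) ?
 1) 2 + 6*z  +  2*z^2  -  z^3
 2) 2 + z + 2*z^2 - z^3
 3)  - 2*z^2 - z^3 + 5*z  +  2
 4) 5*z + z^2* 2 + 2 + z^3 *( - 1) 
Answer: 4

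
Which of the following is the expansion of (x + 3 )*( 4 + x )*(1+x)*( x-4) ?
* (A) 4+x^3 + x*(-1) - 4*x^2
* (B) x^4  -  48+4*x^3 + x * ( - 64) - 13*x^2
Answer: B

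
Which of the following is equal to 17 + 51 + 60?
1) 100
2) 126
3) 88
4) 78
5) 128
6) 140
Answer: 5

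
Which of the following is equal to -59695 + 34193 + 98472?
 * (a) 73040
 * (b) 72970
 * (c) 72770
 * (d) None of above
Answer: b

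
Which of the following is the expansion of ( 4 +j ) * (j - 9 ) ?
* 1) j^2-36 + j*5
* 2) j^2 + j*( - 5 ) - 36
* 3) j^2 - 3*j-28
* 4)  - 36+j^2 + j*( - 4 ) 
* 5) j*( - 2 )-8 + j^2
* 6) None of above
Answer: 2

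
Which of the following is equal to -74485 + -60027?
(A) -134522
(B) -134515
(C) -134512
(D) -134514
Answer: C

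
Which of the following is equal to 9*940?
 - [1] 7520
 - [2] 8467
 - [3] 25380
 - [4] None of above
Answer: 4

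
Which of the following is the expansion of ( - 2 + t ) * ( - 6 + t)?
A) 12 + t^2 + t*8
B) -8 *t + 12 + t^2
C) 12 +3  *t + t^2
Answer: B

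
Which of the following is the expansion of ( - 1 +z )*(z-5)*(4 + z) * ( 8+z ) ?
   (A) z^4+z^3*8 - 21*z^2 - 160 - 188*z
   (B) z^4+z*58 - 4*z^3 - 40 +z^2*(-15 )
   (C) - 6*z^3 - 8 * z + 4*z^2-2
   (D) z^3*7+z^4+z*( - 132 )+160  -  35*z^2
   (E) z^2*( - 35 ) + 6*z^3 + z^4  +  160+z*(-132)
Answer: E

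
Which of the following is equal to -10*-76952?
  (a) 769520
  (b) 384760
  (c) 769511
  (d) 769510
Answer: a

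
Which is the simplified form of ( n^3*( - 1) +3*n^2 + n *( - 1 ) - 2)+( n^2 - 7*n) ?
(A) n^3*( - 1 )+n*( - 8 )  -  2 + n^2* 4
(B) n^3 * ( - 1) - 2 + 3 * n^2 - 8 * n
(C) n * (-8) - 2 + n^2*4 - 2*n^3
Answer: A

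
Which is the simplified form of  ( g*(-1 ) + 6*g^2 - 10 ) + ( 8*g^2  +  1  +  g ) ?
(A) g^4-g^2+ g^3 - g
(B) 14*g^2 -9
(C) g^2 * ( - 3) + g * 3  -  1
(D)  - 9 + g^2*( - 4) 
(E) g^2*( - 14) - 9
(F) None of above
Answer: B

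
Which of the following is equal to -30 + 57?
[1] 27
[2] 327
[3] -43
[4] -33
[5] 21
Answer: 1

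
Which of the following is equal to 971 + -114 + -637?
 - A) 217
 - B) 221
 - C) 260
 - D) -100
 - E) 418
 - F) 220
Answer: F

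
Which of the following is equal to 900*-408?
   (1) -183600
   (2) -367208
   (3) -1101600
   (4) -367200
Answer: 4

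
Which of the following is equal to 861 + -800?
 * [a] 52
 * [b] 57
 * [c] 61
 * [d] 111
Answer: c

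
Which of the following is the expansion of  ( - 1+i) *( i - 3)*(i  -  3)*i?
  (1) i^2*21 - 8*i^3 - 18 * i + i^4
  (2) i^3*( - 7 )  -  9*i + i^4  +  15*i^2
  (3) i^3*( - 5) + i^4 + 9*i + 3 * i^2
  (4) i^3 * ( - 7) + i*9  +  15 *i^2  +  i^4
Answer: 2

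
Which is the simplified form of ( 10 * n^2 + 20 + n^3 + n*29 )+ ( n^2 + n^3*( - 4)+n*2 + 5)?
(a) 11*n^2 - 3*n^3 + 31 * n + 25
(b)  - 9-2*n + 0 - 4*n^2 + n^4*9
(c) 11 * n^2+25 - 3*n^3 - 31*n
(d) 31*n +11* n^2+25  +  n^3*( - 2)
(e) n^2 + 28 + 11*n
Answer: a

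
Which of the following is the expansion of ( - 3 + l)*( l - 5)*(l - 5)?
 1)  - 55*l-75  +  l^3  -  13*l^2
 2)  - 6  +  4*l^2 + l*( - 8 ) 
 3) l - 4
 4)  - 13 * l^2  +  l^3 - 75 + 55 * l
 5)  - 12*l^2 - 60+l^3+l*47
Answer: 4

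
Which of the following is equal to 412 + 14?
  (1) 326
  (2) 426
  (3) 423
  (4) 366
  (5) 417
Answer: 2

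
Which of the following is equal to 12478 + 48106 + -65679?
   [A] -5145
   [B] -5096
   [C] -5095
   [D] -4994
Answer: C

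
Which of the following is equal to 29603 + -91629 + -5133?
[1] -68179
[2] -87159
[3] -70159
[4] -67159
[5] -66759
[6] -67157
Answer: 4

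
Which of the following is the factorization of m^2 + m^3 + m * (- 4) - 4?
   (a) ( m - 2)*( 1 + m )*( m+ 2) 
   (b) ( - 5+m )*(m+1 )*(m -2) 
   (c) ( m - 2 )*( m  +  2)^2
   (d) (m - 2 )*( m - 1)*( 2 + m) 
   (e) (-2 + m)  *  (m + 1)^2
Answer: a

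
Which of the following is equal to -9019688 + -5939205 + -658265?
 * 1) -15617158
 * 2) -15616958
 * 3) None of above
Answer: 1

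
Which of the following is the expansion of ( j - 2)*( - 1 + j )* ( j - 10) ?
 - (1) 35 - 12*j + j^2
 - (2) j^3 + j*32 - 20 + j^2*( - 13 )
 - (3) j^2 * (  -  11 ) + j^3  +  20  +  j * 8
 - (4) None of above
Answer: 2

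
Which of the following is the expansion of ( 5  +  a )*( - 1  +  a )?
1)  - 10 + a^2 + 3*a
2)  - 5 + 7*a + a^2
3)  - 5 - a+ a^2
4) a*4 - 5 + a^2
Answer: 4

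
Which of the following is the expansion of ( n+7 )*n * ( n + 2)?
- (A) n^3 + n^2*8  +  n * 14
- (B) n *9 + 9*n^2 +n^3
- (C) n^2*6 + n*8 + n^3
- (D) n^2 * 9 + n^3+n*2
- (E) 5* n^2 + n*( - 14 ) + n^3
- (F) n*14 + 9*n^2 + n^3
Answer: F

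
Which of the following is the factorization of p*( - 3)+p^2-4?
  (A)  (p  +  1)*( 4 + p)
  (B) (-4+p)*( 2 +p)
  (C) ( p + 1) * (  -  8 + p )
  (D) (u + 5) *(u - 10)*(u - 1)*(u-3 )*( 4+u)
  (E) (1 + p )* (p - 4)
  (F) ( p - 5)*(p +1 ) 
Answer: E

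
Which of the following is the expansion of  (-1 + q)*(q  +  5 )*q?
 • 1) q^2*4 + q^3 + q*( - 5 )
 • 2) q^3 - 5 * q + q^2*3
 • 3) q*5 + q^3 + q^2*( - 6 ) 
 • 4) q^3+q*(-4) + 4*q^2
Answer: 1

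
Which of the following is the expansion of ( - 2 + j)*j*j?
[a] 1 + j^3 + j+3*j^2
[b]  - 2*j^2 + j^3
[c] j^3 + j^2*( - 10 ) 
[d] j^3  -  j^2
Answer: b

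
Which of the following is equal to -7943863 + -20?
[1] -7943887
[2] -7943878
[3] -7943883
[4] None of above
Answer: 3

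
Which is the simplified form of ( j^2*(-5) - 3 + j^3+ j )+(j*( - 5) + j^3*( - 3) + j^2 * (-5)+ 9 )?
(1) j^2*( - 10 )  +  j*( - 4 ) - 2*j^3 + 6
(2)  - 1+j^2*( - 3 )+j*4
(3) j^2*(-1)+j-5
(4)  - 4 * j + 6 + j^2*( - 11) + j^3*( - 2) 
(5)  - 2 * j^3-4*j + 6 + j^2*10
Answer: 1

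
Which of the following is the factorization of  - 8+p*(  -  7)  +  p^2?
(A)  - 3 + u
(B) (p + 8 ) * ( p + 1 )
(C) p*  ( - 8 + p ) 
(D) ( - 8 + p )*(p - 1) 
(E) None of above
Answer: E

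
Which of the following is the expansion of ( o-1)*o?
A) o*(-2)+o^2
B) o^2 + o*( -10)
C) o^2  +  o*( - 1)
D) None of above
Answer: C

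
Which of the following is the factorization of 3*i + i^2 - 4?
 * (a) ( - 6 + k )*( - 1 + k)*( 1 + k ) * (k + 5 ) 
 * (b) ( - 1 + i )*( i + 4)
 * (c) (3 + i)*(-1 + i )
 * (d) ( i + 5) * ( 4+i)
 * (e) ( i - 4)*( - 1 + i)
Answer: b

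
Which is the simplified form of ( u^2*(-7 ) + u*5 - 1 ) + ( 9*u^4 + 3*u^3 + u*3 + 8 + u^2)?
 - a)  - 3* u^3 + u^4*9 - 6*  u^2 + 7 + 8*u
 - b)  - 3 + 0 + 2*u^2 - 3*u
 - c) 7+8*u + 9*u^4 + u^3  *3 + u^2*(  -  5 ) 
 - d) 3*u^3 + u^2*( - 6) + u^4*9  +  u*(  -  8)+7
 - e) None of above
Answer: e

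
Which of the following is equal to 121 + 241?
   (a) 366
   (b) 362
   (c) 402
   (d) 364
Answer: b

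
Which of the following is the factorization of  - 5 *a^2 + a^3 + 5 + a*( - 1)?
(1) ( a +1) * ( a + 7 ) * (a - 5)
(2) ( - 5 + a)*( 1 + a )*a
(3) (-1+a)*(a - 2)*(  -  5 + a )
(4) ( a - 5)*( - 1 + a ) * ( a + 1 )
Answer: 4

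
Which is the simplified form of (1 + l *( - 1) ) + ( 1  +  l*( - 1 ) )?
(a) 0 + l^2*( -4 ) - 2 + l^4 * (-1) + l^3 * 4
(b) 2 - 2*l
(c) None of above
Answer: b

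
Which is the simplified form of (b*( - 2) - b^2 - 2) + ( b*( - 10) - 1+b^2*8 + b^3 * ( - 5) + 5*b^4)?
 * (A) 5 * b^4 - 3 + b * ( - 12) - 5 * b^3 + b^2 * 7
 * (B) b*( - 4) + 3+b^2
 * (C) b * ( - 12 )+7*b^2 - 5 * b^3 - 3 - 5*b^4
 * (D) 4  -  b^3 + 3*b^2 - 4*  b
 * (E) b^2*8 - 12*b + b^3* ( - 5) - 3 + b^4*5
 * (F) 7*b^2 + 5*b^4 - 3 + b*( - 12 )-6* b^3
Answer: A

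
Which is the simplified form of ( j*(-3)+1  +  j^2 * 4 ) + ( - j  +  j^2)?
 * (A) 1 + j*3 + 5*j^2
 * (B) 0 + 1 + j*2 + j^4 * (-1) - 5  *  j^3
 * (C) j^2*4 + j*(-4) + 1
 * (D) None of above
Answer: D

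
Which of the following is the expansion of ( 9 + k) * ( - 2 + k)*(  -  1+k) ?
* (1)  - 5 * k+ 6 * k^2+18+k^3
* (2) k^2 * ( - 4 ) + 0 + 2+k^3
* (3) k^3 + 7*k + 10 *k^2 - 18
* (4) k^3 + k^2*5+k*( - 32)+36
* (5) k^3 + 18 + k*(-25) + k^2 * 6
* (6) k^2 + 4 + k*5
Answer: 5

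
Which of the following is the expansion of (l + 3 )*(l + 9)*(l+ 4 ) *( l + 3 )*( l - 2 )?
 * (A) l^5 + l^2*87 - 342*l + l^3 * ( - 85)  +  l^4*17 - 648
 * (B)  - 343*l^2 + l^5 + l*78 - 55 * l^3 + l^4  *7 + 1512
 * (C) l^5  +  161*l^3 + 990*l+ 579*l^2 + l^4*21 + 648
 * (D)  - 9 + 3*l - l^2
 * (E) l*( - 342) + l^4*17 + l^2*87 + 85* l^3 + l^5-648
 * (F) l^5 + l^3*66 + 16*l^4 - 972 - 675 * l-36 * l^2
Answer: E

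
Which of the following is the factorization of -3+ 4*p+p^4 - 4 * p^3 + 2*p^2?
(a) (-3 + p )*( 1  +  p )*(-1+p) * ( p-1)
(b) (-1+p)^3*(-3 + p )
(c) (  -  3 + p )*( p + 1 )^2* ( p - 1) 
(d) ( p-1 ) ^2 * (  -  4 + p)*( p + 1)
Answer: a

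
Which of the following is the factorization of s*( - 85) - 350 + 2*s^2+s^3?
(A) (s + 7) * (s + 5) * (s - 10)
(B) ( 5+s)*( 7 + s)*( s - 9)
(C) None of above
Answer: A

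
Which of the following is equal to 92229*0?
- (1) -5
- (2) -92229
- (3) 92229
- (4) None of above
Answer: 4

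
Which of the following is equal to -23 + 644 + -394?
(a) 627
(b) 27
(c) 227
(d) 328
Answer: c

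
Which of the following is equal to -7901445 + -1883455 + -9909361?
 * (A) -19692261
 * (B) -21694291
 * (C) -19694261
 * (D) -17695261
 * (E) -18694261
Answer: C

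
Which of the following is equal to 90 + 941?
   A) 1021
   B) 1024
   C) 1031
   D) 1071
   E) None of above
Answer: C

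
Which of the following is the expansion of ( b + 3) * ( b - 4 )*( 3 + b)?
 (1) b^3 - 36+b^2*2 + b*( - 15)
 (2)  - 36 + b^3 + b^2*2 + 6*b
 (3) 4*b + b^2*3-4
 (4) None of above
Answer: 1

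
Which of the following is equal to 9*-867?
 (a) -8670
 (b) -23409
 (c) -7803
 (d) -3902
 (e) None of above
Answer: c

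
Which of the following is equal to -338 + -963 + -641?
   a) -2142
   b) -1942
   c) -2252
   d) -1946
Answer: b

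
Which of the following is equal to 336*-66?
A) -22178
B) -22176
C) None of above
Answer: B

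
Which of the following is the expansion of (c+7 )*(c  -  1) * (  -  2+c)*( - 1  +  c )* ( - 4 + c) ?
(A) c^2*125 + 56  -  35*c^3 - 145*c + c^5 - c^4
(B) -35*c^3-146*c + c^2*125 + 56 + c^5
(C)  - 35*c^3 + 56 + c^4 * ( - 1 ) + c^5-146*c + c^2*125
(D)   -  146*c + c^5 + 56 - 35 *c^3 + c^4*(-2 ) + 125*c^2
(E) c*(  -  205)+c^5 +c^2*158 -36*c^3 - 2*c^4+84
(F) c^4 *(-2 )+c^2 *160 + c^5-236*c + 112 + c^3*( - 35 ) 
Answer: C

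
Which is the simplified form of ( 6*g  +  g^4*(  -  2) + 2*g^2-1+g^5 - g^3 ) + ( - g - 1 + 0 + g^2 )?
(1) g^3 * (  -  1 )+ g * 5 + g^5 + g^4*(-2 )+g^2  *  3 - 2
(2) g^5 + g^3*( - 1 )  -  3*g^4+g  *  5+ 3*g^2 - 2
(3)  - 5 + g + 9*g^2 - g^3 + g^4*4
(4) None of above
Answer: 1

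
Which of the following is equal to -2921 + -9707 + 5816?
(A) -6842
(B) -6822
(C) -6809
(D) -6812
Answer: D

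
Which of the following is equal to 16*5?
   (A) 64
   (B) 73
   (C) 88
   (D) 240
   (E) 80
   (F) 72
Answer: E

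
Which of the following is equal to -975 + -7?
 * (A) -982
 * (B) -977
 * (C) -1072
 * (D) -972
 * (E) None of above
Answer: A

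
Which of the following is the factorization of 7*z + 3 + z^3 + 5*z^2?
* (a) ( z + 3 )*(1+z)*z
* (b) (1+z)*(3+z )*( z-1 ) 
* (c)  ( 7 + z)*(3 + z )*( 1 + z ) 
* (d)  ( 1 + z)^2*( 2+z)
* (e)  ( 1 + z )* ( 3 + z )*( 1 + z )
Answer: e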